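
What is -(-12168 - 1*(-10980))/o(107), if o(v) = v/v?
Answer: 1188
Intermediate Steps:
o(v) = 1
-(-12168 - 1*(-10980))/o(107) = -(-12168 - 1*(-10980))/1 = -(-12168 + 10980) = -(-1188) = -1*(-1188) = 1188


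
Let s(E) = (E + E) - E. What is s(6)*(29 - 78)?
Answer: -294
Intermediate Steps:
s(E) = E (s(E) = 2*E - E = E)
s(6)*(29 - 78) = 6*(29 - 78) = 6*(-49) = -294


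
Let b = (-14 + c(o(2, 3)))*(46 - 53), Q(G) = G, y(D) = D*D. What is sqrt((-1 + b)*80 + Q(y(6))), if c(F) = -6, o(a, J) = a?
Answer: 2*sqrt(2789) ≈ 105.62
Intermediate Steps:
y(D) = D**2
b = 140 (b = (-14 - 6)*(46 - 53) = -20*(-7) = 140)
sqrt((-1 + b)*80 + Q(y(6))) = sqrt((-1 + 140)*80 + 6**2) = sqrt(139*80 + 36) = sqrt(11120 + 36) = sqrt(11156) = 2*sqrt(2789)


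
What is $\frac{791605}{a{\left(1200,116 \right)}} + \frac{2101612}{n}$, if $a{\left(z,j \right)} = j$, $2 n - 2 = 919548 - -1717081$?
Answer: $\frac{2087657856739}{305849196} \approx 6825.8$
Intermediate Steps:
$n = \frac{2636631}{2}$ ($n = 1 + \frac{919548 - -1717081}{2} = 1 + \frac{919548 + 1717081}{2} = 1 + \frac{1}{2} \cdot 2636629 = 1 + \frac{2636629}{2} = \frac{2636631}{2} \approx 1.3183 \cdot 10^{6}$)
$\frac{791605}{a{\left(1200,116 \right)}} + \frac{2101612}{n} = \frac{791605}{116} + \frac{2101612}{\frac{2636631}{2}} = 791605 \cdot \frac{1}{116} + 2101612 \cdot \frac{2}{2636631} = \frac{791605}{116} + \frac{4203224}{2636631} = \frac{2087657856739}{305849196}$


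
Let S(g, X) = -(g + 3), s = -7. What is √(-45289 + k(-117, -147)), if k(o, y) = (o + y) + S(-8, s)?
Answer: 2*I*√11387 ≈ 213.42*I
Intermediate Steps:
S(g, X) = -3 - g (S(g, X) = -(3 + g) = -3 - g)
k(o, y) = 5 + o + y (k(o, y) = (o + y) + (-3 - 1*(-8)) = (o + y) + (-3 + 8) = (o + y) + 5 = 5 + o + y)
√(-45289 + k(-117, -147)) = √(-45289 + (5 - 117 - 147)) = √(-45289 - 259) = √(-45548) = 2*I*√11387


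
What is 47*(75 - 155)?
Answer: -3760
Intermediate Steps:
47*(75 - 155) = 47*(-80) = -3760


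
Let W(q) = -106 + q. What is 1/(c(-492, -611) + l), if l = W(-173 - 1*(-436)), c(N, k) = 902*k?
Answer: -1/550965 ≈ -1.8150e-6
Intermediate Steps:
l = 157 (l = -106 + (-173 - 1*(-436)) = -106 + (-173 + 436) = -106 + 263 = 157)
1/(c(-492, -611) + l) = 1/(902*(-611) + 157) = 1/(-551122 + 157) = 1/(-550965) = -1/550965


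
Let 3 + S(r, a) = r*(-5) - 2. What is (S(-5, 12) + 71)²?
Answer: 8281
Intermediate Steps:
S(r, a) = -5 - 5*r (S(r, a) = -3 + (r*(-5) - 2) = -3 + (-5*r - 2) = -3 + (-2 - 5*r) = -5 - 5*r)
(S(-5, 12) + 71)² = ((-5 - 5*(-5)) + 71)² = ((-5 + 25) + 71)² = (20 + 71)² = 91² = 8281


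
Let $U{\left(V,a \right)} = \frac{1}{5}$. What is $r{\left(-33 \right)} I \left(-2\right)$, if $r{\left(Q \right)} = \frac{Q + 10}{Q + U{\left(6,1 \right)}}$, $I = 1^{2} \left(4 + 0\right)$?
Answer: $- \frac{230}{41} \approx -5.6098$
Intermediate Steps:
$I = 4$ ($I = 1 \cdot 4 = 4$)
$U{\left(V,a \right)} = \frac{1}{5}$
$r{\left(Q \right)} = \frac{10 + Q}{\frac{1}{5} + Q}$ ($r{\left(Q \right)} = \frac{Q + 10}{Q + \frac{1}{5}} = \frac{10 + Q}{\frac{1}{5} + Q}$)
$r{\left(-33 \right)} I \left(-2\right) = \frac{5 \left(10 - 33\right)}{1 + 5 \left(-33\right)} 4 \left(-2\right) = 5 \frac{1}{1 - 165} \left(-23\right) 4 \left(-2\right) = 5 \frac{1}{-164} \left(-23\right) 4 \left(-2\right) = 5 \left(- \frac{1}{164}\right) \left(-23\right) 4 \left(-2\right) = \frac{115}{164} \cdot 4 \left(-2\right) = \frac{115}{41} \left(-2\right) = - \frac{230}{41}$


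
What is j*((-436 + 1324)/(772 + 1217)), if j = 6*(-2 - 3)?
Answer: -2960/221 ≈ -13.394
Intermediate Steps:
j = -30 (j = 6*(-5) = -30)
j*((-436 + 1324)/(772 + 1217)) = -30*(-436 + 1324)/(772 + 1217) = -26640/1989 = -30*296/663 = -2960/221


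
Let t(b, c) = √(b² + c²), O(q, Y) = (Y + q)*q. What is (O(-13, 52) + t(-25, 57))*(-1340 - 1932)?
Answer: 1658904 - 3272*√3874 ≈ 1.4553e+6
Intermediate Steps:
O(q, Y) = q*(Y + q)
(O(-13, 52) + t(-25, 57))*(-1340 - 1932) = (-13*(52 - 13) + √((-25)² + 57²))*(-1340 - 1932) = (-13*39 + √(625 + 3249))*(-3272) = (-507 + √3874)*(-3272) = 1658904 - 3272*√3874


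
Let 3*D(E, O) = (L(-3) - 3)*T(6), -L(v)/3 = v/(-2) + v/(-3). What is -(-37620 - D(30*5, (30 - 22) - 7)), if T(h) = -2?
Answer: 37627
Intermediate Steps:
L(v) = 5*v/2 (L(v) = -3*(v/(-2) + v/(-3)) = -3*(v*(-½) + v*(-⅓)) = -3*(-v/2 - v/3) = -(-5)*v/2 = 5*v/2)
D(E, O) = 7 (D(E, O) = (((5/2)*(-3) - 3)*(-2))/3 = ((-15/2 - 3)*(-2))/3 = (-21/2*(-2))/3 = (⅓)*21 = 7)
-(-37620 - D(30*5, (30 - 22) - 7)) = -(-37620 - 1*7) = -(-37620 - 7) = -1*(-37627) = 37627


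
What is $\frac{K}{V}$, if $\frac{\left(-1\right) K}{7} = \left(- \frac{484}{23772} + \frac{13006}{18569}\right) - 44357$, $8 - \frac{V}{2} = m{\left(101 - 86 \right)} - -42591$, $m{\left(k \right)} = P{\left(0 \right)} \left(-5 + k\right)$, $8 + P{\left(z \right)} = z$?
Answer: $- \frac{2447483418805}{670063237743} \approx -3.6526$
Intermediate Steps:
$P{\left(z \right)} = -8 + z$
$m{\left(k \right)} = 40 - 8 k$ ($m{\left(k \right)} = \left(-8 + 0\right) \left(-5 + k\right) = - 8 \left(-5 + k\right) = 40 - 8 k$)
$V = -85006$ ($V = 16 - 2 \left(\left(40 - 8 \left(101 - 86\right)\right) - -42591\right) = 16 - 2 \left(\left(40 - 120\right) + 42591\right) = 16 - 2 \left(-80 + 42591\right) = 16 - 85022 = -85006$)
$K = \frac{4894966837610}{15765081}$ ($K = - 7 \left(\left(- \frac{484}{23772} + \frac{13006}{18569}\right) - 44357\right) = - 7 \left(\left(\left(-484\right) \frac{1}{23772} + 13006 \cdot \frac{1}{18569}\right) - 44357\right) = - 7 \left(\left(- \frac{121}{5943} + \frac{13006}{18569}\right) - 44357\right) = - 7 \left(\frac{75047809}{110355567} - 44357\right) = \left(-7\right) \left(- \frac{4894966837610}{110355567}\right) = \frac{4894966837610}{15765081} \approx 3.1049 \cdot 10^{5}$)
$\frac{K}{V} = \frac{4894966837610}{15765081 \left(-85006\right)} = \frac{4894966837610}{15765081} \left(- \frac{1}{85006}\right) = - \frac{2447483418805}{670063237743}$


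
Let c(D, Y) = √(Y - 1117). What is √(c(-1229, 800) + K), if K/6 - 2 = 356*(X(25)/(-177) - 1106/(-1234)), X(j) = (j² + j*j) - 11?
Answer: √(-4958688324 + 380689*I*√317)/617 ≈ 0.078001 + 114.13*I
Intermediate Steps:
c(D, Y) = √(-1117 + Y)
X(j) = -11 + 2*j² (X(j) = (j² + j²) - 11 = 2*j² - 11 = -11 + 2*j²)
K = -8036772/617 (K = 12 + 6*(356*((-11 + 2*25²)/(-177) - 1106/(-1234))) = 12 + 6*(356*((-11 + 2*625)*(-1/177) - 1106*(-1/1234))) = 12 + 6*(356*((-11 + 1250)*(-1/177) + 553/617)) = 12 + 6*(356*(1239*(-1/177) + 553/617)) = 12 + 6*(356*(-7 + 553/617)) = 12 + 6*(356*(-3766/617)) = 12 + 6*(-1340696/617) = 12 - 8044176/617 = -8036772/617 ≈ -13026.)
√(c(-1229, 800) + K) = √(√(-1117 + 800) - 8036772/617) = √(√(-317) - 8036772/617) = √(I*√317 - 8036772/617) = √(-8036772/617 + I*√317)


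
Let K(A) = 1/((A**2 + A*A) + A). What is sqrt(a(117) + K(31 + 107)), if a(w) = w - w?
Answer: sqrt(38226)/38226 ≈ 0.0051147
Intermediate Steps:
a(w) = 0
K(A) = 1/(A + 2*A**2) (K(A) = 1/((A**2 + A**2) + A) = 1/(2*A**2 + A) = 1/(A + 2*A**2))
sqrt(a(117) + K(31 + 107)) = sqrt(0 + 1/((31 + 107)*(1 + 2*(31 + 107)))) = sqrt(0 + 1/(138*(1 + 2*138))) = sqrt(0 + 1/(138*(1 + 276))) = sqrt(0 + (1/138)/277) = sqrt(0 + (1/138)*(1/277)) = sqrt(0 + 1/38226) = sqrt(1/38226) = sqrt(38226)/38226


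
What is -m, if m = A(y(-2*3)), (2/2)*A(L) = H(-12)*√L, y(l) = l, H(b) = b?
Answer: 12*I*√6 ≈ 29.394*I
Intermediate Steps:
A(L) = -12*√L
m = -12*I*√6 ≈ -29.394*I
-m = -(-12)*I*√6 = 12*I*√6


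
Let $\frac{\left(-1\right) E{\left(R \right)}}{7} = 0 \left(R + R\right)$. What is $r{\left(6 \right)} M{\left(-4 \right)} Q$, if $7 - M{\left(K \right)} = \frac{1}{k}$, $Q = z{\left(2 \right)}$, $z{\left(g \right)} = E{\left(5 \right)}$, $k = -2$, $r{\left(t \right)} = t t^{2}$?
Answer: $0$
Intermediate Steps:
$r{\left(t \right)} = t^{3}$
$E{\left(R \right)} = 0$ ($E{\left(R \right)} = - 7 \cdot 0 \left(R + R\right) = - 7 \cdot 0 \cdot 2 R = \left(-7\right) 0 = 0$)
$z{\left(g \right)} = 0$
$Q = 0$
$M{\left(K \right)} = \frac{15}{2}$ ($M{\left(K \right)} = 7 - \frac{1}{-2} = 7 - - \frac{1}{2} = 7 + \frac{1}{2} = \frac{15}{2}$)
$r{\left(6 \right)} M{\left(-4 \right)} Q = 6^{3} \cdot \frac{15}{2} \cdot 0 = 216 \cdot \frac{15}{2} \cdot 0 = 1620 \cdot 0 = 0$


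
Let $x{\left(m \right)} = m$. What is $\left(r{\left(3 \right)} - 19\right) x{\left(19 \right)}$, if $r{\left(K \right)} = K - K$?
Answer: $-361$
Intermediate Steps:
$r{\left(K \right)} = 0$
$\left(r{\left(3 \right)} - 19\right) x{\left(19 \right)} = \left(0 - 19\right) 19 = \left(-19\right) 19 = -361$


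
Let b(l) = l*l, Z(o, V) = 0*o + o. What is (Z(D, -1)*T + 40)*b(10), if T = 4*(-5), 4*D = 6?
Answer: 1000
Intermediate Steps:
D = 3/2 (D = (1/4)*6 = 3/2 ≈ 1.5000)
T = -20
Z(o, V) = o (Z(o, V) = 0 + o = o)
b(l) = l**2
(Z(D, -1)*T + 40)*b(10) = ((3/2)*(-20) + 40)*10**2 = (-30 + 40)*100 = 10*100 = 1000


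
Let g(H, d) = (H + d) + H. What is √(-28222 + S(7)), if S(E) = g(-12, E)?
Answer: I*√28239 ≈ 168.04*I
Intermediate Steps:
g(H, d) = d + 2*H
S(E) = -24 + E (S(E) = E + 2*(-12) = E - 24 = -24 + E)
√(-28222 + S(7)) = √(-28222 + (-24 + 7)) = √(-28222 - 17) = √(-28239) = I*√28239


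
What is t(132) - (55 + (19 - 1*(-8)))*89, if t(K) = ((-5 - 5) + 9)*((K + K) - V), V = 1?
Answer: -7561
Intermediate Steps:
t(K) = 1 - 2*K (t(K) = ((-5 - 5) + 9)*((K + K) - 1*1) = (-10 + 9)*(2*K - 1) = -(-1 + 2*K) = 1 - 2*K)
t(132) - (55 + (19 - 1*(-8)))*89 = (1 - 2*132) - (55 + (19 - 1*(-8)))*89 = (1 - 264) - (55 + (19 + 8))*89 = -263 - (55 + 27)*89 = -263 - 82*89 = -263 - 1*7298 = -263 - 7298 = -7561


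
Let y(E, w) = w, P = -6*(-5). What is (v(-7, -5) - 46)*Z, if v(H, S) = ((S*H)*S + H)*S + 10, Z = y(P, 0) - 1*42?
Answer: -36708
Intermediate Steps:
P = 30
Z = -42 (Z = 0 - 1*42 = 0 - 42 = -42)
v(H, S) = 10 + S*(H + H*S**2) (v(H, S) = ((H*S)*S + H)*S + 10 = (H*S**2 + H)*S + 10 = (H + H*S**2)*S + 10 = S*(H + H*S**2) + 10 = 10 + S*(H + H*S**2))
(v(-7, -5) - 46)*Z = ((10 - 7*(-5) - 7*(-5)**3) - 46)*(-42) = ((10 + 35 - 7*(-125)) - 46)*(-42) = ((10 + 35 + 875) - 46)*(-42) = (920 - 46)*(-42) = 874*(-42) = -36708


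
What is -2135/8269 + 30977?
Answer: 256146678/8269 ≈ 30977.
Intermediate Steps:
-2135/8269 + 30977 = 256146678/8269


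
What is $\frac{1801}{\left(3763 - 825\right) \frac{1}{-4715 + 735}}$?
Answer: $- \frac{3583990}{1469} \approx -2439.8$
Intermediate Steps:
$\frac{1801}{\left(3763 - 825\right) \frac{1}{-4715 + 735}} = \frac{1801}{2938 \frac{1}{-3980}} = \frac{1801}{2938 \left(- \frac{1}{3980}\right)} = \frac{1801}{- \frac{1469}{1990}} = 1801 \left(- \frac{1990}{1469}\right) = - \frac{3583990}{1469}$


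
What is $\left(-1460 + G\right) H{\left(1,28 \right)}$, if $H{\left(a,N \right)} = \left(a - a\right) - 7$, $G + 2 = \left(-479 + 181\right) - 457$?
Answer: $15519$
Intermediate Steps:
$G = -757$ ($G = -2 + \left(\left(-479 + 181\right) - 457\right) = -2 - 755 = -757$)
$H{\left(a,N \right)} = -7$ ($H{\left(a,N \right)} = 0 - 7 = -7$)
$\left(-1460 + G\right) H{\left(1,28 \right)} = \left(-1460 - 757\right) \left(-7\right) = \left(-2217\right) \left(-7\right) = 15519$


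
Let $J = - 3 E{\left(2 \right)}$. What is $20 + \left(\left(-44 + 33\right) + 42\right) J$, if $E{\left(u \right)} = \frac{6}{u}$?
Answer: $-259$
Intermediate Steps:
$J = -9$ ($J = - 3 \cdot \frac{6}{2} = - 3 \cdot 6 \cdot \frac{1}{2} = \left(-3\right) 3 = -9$)
$20 + \left(\left(-44 + 33\right) + 42\right) J = 20 + \left(\left(-44 + 33\right) + 42\right) \left(-9\right) = 20 + \left(-11 + 42\right) \left(-9\right) = 20 + 31 \left(-9\right) = 20 - 279 = -259$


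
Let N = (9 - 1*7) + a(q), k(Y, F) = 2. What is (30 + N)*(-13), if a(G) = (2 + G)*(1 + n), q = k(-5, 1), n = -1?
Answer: -416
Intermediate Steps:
q = 2
a(G) = 0 (a(G) = (2 + G)*(1 - 1) = (2 + G)*0 = 0)
N = 2 (N = (9 - 1*7) + 0 = (9 - 7) + 0 = 2 + 0 = 2)
(30 + N)*(-13) = (30 + 2)*(-13) = 32*(-13) = -416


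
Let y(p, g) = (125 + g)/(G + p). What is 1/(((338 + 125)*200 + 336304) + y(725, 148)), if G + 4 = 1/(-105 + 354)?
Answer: 13810/5923169469 ≈ 2.3315e-6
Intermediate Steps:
G = -995/249 (G = -4 + 1/(-105 + 354) = -4 + 1/249 = -995/249 ≈ -3.9960)
y(p, g) = (125 + g)/(-995/249 + p)
1/(((338 + 125)*200 + 336304) + y(725, 148)) = 1/(((338 + 125)*200 + 336304) + 249*(125 + 148)/(-995 + 249*725)) = 1/((463*200 + 336304) + 249*273/(-995 + 180525)) = 1/((92600 + 336304) + 249*273/179530) = 1/(428904 + 249*(1/179530)*273) = 1/(428904 + 5229/13810) = 1/(5923169469/13810) = 13810/5923169469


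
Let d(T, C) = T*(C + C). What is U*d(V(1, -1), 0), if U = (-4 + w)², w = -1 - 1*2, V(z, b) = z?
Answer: 0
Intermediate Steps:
d(T, C) = 2*C*T (d(T, C) = T*(2*C) = 2*C*T)
w = -3 (w = -1 - 2 = -3)
U = 49 (U = (-4 - 3)² = (-7)² = 49)
U*d(V(1, -1), 0) = 49*(2*0*1) = 49*0 = 0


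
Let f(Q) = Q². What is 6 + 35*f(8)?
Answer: 2246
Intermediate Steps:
6 + 35*f(8) = 6 + 35*8² = 6 + 35*64 = 6 + 2240 = 2246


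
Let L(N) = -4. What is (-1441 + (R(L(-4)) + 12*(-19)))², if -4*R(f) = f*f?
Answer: 2798929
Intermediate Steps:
R(f) = -f²/4 (R(f) = -f*f/4 = -f²/4)
(-1441 + (R(L(-4)) + 12*(-19)))² = (-1441 + (-¼*(-4)² + 12*(-19)))² = (-1441 + (-¼*16 - 228))² = (-1441 + (-4 - 228))² = (-1441 - 232)² = (-1673)² = 2798929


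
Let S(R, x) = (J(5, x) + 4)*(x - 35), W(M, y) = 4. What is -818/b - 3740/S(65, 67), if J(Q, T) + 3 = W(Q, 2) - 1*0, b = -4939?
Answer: -917049/39512 ≈ -23.209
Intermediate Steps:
J(Q, T) = 1 (J(Q, T) = -3 + (4 - 1*0) = -3 + (4 + 0) = -3 + 4 = 1)
S(R, x) = -175 + 5*x (S(R, x) = (1 + 4)*(x - 35) = 5*(-35 + x) = -175 + 5*x)
-818/b - 3740/S(65, 67) = -818/(-4939) - 3740/(-175 + 5*67) = -818*(-1/4939) - 3740/(-175 + 335) = 818/4939 - 3740/160 = 818/4939 - 3740*1/160 = 818/4939 - 187/8 = -917049/39512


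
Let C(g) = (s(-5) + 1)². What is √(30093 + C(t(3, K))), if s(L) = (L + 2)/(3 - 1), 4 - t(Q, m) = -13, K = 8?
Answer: √120373/2 ≈ 173.47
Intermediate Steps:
t(Q, m) = 17 (t(Q, m) = 4 - 1*(-13) = 4 + 13 = 17)
s(L) = 1 + L/2 (s(L) = (2 + L)/2 = (2 + L)*(½) = 1 + L/2)
C(g) = ¼ (C(g) = ((1 + (½)*(-5)) + 1)² = ((1 - 5/2) + 1)² = (-3/2 + 1)² = (-½)² = ¼)
√(30093 + C(t(3, K))) = √(30093 + ¼) = √(120373/4) = √120373/2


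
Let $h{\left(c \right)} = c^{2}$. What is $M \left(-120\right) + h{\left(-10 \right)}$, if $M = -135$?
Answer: $16300$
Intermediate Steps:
$M \left(-120\right) + h{\left(-10 \right)} = \left(-135\right) \left(-120\right) + \left(-10\right)^{2} = 16200 + 100 = 16300$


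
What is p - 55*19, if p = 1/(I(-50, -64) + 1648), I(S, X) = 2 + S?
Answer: -1671999/1600 ≈ -1045.0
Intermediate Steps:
p = 1/1600 (p = 1/((2 - 50) + 1648) = 1/(-48 + 1648) = 1/1600 ≈ 0.00062500)
p - 55*19 = 1/1600 - 55*19 = 1/1600 - 1*1045 = 1/1600 - 1045 = -1671999/1600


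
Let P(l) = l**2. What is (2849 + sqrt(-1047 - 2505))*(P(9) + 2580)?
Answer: 7581189 + 10644*I*sqrt(222) ≈ 7.5812e+6 + 1.5859e+5*I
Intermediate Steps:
(2849 + sqrt(-1047 - 2505))*(P(9) + 2580) = (2849 + sqrt(-1047 - 2505))*(9**2 + 2580) = (2849 + sqrt(-3552))*(81 + 2580) = (2849 + 4*I*sqrt(222))*2661 = 7581189 + 10644*I*sqrt(222)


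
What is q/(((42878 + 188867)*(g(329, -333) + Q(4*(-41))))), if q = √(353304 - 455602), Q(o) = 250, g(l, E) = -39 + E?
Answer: -I*√102298/28272890 ≈ -1.1313e-5*I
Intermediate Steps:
q = I*√102298 (q = √(-102298) = I*√102298 ≈ 319.84*I)
q/(((42878 + 188867)*(g(329, -333) + Q(4*(-41))))) = (I*√102298)/(((42878 + 188867)*((-39 - 333) + 250))) = (I*√102298)/((231745*(-372 + 250))) = (I*√102298)/((231745*(-122))) = (I*√102298)/(-28272890) = (I*√102298)*(-1/28272890) = -I*√102298/28272890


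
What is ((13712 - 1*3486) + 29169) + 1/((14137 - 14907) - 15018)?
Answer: 621968259/15788 ≈ 39395.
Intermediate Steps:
((13712 - 1*3486) + 29169) + 1/((14137 - 14907) - 15018) = ((13712 - 3486) + 29169) + 1/(-770 - 15018) = (10226 + 29169) + 1/(-15788) = 39395 - 1/15788 = 621968259/15788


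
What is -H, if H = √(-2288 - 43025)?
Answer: -I*√45313 ≈ -212.87*I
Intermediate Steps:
H = I*√45313 (H = √(-45313) = I*√45313 ≈ 212.87*I)
-H = -I*√45313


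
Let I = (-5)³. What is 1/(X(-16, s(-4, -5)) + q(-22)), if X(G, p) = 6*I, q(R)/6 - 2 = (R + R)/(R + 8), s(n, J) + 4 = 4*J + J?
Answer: -7/5034 ≈ -0.0013905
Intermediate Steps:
I = -125
s(n, J) = -4 + 5*J (s(n, J) = -4 + (4*J + J) = -4 + 5*J)
q(R) = 12 + 12*R/(8 + R) (q(R) = 12 + 6*((R + R)/(R + 8)) = 12 + 6*((2*R)/(8 + R)) = 12 + 6*(2*R/(8 + R)) = 12 + 12*R/(8 + R))
X(G, p) = -750 (X(G, p) = 6*(-125) = -750)
1/(X(-16, s(-4, -5)) + q(-22)) = 1/(-750 + 24*(4 - 22)/(8 - 22)) = 1/(-750 + 24*(-18)/(-14)) = 1/(-750 + 24*(-1/14)*(-18)) = 1/(-750 + 216/7) = 1/(-5034/7) = -7/5034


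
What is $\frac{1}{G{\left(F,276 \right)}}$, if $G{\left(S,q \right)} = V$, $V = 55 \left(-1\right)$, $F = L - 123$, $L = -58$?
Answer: $- \frac{1}{55} \approx -0.018182$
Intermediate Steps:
$F = -181$ ($F = -58 - 123 = -181$)
$V = -55$
$G{\left(S,q \right)} = -55$
$\frac{1}{G{\left(F,276 \right)}} = \frac{1}{-55} = - \frac{1}{55}$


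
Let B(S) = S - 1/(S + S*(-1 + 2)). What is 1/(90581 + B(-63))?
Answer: 126/11405269 ≈ 1.1048e-5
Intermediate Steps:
B(S) = S - 1/(2*S) (B(S) = S - 1/(S + S*1) = S - 1/(S + S) = S - 1/(2*S))
1/(90581 + B(-63)) = 1/(90581 + (-63 - ½/(-63))) = 1/(90581 + (-63 - ½*(-1/63))) = 1/(90581 + (-63 + 1/126)) = 1/(90581 - 7937/126) = 1/(11405269/126) = 126/11405269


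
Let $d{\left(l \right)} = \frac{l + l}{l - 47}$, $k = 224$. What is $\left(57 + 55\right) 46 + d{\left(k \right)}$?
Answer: $\frac{912352}{177} \approx 5154.5$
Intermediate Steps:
$d{\left(l \right)} = \frac{2 l}{-47 + l}$
$\left(57 + 55\right) 46 + d{\left(k \right)} = \left(57 + 55\right) 46 + 2 \cdot 224 \frac{1}{-47 + 224} = 112 \cdot 46 + 2 \cdot 224 \cdot \frac{1}{177} = 5152 + 2 \cdot 224 \cdot \frac{1}{177} = 5152 + \frac{448}{177} = \frac{912352}{177}$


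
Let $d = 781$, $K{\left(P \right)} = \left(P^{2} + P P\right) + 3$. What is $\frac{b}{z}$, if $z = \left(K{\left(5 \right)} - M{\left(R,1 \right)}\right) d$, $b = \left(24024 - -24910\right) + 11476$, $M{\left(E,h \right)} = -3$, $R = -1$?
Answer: $\frac{4315}{3124} \approx 1.3812$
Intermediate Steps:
$K{\left(P \right)} = 3 + 2 P^{2}$ ($K{\left(P \right)} = \left(P^{2} + P^{2}\right) + 3 = 2 P^{2} + 3 = 3 + 2 P^{2}$)
$b = 60410$ ($b = \left(24024 + 24910\right) + 11476 = 48934 + 11476 = 60410$)
$z = 43736$ ($z = \left(\left(3 + 2 \cdot 5^{2}\right) - -3\right) 781 = \left(\left(3 + 2 \cdot 25\right) + 3\right) 781 = \left(\left(3 + 50\right) + 3\right) 781 = \left(53 + 3\right) 781 = 56 \cdot 781 = 43736$)
$\frac{b}{z} = \frac{60410}{43736} = 60410 \cdot \frac{1}{43736} = \frac{4315}{3124}$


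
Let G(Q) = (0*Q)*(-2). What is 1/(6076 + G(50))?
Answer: 1/6076 ≈ 0.00016458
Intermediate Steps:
G(Q) = 0 (G(Q) = 0*(-2) = 0)
1/(6076 + G(50)) = 1/(6076 + 0) = 1/6076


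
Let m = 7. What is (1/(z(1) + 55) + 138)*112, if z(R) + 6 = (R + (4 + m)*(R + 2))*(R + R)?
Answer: 1808464/117 ≈ 15457.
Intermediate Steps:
z(R) = -6 + 2*R*(22 + 12*R) (z(R) = -6 + (R + (4 + 7)*(R + 2))*(R + R) = -6 + (R + 11*(2 + R))*(2*R) = -6 + (R + (22 + 11*R))*(2*R) = -6 + (22 + 12*R)*(2*R) = -6 + 2*R*(22 + 12*R))
(1/(z(1) + 55) + 138)*112 = (1/((-6 + 24*1**2 + 44*1) + 55) + 138)*112 = (1/((-6 + 24*1 + 44) + 55) + 138)*112 = (1/((-6 + 24 + 44) + 55) + 138)*112 = (1/(62 + 55) + 138)*112 = (1/117 + 138)*112 = (16147/117)*112 = 1808464/117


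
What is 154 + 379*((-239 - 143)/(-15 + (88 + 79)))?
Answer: -60685/76 ≈ -798.49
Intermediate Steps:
154 + 379*((-239 - 143)/(-15 + (88 + 79))) = 154 + 379*(-382/(-15 + 167)) = 154 + 379*(-382/152) = 154 + 379*(-382*1/152) = 154 + 379*(-191/76) = 154 - 72389/76 = -60685/76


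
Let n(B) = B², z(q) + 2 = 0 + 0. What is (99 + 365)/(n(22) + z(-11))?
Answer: 232/241 ≈ 0.96266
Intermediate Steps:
z(q) = -2 (z(q) = -2 + (0 + 0) = -2 + 0 = -2)
(99 + 365)/(n(22) + z(-11)) = (99 + 365)/(22² - 2) = 464/(484 - 2) = 464/482 = 464*(1/482) = 232/241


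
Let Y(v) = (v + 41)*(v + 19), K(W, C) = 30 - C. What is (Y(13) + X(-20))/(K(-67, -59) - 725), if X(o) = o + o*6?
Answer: -397/159 ≈ -2.4969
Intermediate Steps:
Y(v) = (19 + v)*(41 + v) (Y(v) = (41 + v)*(19 + v) = (19 + v)*(41 + v))
X(o) = 7*o (X(o) = o + 6*o = 7*o)
(Y(13) + X(-20))/(K(-67, -59) - 725) = ((779 + 13² + 60*13) + 7*(-20))/((30 - 1*(-59)) - 725) = ((779 + 169 + 780) - 140)/((30 + 59) - 725) = (1728 - 140)/(89 - 725) = 1588/(-636) = 1588*(-1/636) = -397/159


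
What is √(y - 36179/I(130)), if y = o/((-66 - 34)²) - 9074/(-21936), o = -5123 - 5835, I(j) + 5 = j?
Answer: I*√1363276090362/68550 ≈ 17.033*I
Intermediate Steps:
I(j) = -5 + j
o = -10958
y = -1169021/1713750 (y = -10958/(-66 - 34)² - 9074/(-21936) = -10958/((-100)²) - 9074*(-1/21936) = -10958/10000 + 4537/10968 = -10958*1/10000 + 4537/10968 = -5479/5000 + 4537/10968 = -1169021/1713750 ≈ -0.68214)
√(y - 36179/I(130)) = √(-1169021/1713750 - 36179/(-5 + 130)) = √(-1169021/1713750 - 36179/125) = √(-497183111/1713750) = I*√1363276090362/68550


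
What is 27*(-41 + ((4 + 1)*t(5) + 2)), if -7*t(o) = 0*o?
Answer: -1053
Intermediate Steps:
t(o) = 0 (t(o) = -0*o = -⅐*0 = 0)
27*(-41 + ((4 + 1)*t(5) + 2)) = 27*(-41 + ((4 + 1)*0 + 2)) = 27*(-41 + (5*0 + 2)) = 27*(-41 + (0 + 2)) = 27*(-41 + 2) = 27*(-39) = -1053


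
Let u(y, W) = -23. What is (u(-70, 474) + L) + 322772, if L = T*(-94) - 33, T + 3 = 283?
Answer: 296396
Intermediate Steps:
T = 280 (T = -3 + 283 = 280)
L = -26353 (L = 280*(-94) - 33 = -26320 - 33 = -26353)
(u(-70, 474) + L) + 322772 = (-23 - 26353) + 322772 = -26376 + 322772 = 296396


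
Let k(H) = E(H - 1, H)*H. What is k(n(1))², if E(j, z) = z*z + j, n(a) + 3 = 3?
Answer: 0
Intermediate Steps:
n(a) = 0 (n(a) = -3 + 3 = 0)
E(j, z) = j + z² (E(j, z) = z² + j = j + z²)
k(H) = H*(-1 + H + H²) (k(H) = ((H - 1) + H²)*H = ((-1 + H) + H²)*H = (-1 + H + H²)*H = H*(-1 + H + H²))
k(n(1))² = (0*(-1 + 0 + 0²))² = (0*(-1 + 0 + 0))² = (0*(-1))² = 0² = 0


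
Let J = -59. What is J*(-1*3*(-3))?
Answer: -531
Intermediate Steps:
J*(-1*3*(-3)) = -59*(-1*3)*(-3) = -(-177)*(-3) = -59*9 = -531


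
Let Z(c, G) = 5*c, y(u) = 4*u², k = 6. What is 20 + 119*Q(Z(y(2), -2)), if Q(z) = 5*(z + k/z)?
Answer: 381317/8 ≈ 47665.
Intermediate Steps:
Q(z) = 5*z + 30/z (Q(z) = 5*(z + 6/z) = 5*z + 30/z)
20 + 119*Q(Z(y(2), -2)) = 20 + 119*(5*(5*(4*2²)) + 30/((5*(4*2²)))) = 20 + 119*(5*(5*(4*4)) + 30/((5*(4*4)))) = 20 + 119*(5*(5*16) + 30/((5*16))) = 20 + 119*(5*80 + 30/80) = 20 + 119*(400 + 30*(1/80)) = 20 + 119*(400 + 3/8) = 20 + 119*(3203/8) = 20 + 381157/8 = 381317/8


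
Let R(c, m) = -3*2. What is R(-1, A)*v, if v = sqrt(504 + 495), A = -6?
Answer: -18*sqrt(111) ≈ -189.64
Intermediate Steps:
R(c, m) = -6
v = 3*sqrt(111) (v = sqrt(999) = 3*sqrt(111) ≈ 31.607)
R(-1, A)*v = -18*sqrt(111)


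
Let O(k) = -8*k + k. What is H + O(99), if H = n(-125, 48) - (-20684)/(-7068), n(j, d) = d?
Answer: -1144886/1767 ≈ -647.93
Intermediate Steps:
O(k) = -7*k
H = 79645/1767 (H = 48 - (-20684)/(-7068) = 48 - (-20684)*(-1)/7068 = 48 - 1*5171/1767 = 48 - 5171/1767 = 79645/1767 ≈ 45.074)
H + O(99) = 79645/1767 - 7*99 = 79645/1767 - 693 = -1144886/1767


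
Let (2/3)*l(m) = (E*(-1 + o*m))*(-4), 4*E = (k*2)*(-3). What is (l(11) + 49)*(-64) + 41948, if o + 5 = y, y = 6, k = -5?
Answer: 67612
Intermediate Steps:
E = 15/2 (E = (-5*2*(-3))/4 = (-10*(-3))/4 = (¼)*30 = 15/2 ≈ 7.5000)
o = 1 (o = -5 + 6 = 1)
l(m) = 45 - 45*m (l(m) = 3*((15*(-1 + 1*m)/2)*(-4))/2 = 3*((15*(-1 + m)/2)*(-4))/2 = 3*((-15/2 + 15*m/2)*(-4))/2 = 3*(30 - 30*m)/2 = 45 - 45*m)
(l(11) + 49)*(-64) + 41948 = ((45 - 45*11) + 49)*(-64) + 41948 = ((45 - 495) + 49)*(-64) + 41948 = (-450 + 49)*(-64) + 41948 = -401*(-64) + 41948 = 25664 + 41948 = 67612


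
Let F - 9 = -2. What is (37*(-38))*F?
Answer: -9842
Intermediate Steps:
F = 7 (F = 9 - 2 = 7)
(37*(-38))*F = (37*(-38))*7 = -1406*7 = -9842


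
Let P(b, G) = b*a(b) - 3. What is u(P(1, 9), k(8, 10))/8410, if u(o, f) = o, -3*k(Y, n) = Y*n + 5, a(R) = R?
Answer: -1/4205 ≈ -0.00023781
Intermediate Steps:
P(b, G) = -3 + b² (P(b, G) = b*b - 3 = b² - 3 = -3 + b²)
k(Y, n) = -5/3 - Y*n/3 (k(Y, n) = -(Y*n + 5)/3 = -(5 + Y*n)/3 = -5/3 - Y*n/3)
u(P(1, 9), k(8, 10))/8410 = (-3 + 1²)/8410 = (-3 + 1)*(1/8410) = -2*1/8410 = -1/4205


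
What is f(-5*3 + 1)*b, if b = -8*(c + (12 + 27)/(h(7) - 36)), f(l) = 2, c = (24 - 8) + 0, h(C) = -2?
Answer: -4552/19 ≈ -239.58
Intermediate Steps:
c = 16 (c = 16 + 0 = 16)
b = -2276/19 (b = -8*(16 + (12 + 27)/(-2 - 36)) = -8*(16 + 39/(-38)) = -8*(16 + 39*(-1/38)) = -8*(16 - 39/38) = -8*569/38 = -2276/19 ≈ -119.79)
f(-5*3 + 1)*b = 2*(-2276/19) = -4552/19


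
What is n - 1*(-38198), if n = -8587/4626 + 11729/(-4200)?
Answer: 123677709641/3238200 ≈ 38193.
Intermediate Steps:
n = -15053959/3238200 (n = -8587*1/4626 + 11729*(-1/4200) = -8587/4626 - 11729/4200 = -15053959/3238200 ≈ -4.6489)
n - 1*(-38198) = -15053959/3238200 - 1*(-38198) = -15053959/3238200 + 38198 = 123677709641/3238200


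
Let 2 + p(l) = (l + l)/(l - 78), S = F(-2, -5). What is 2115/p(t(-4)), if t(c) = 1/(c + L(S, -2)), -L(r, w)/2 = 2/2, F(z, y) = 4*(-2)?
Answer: -110215/104 ≈ -1059.8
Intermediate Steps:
F(z, y) = -8
S = -8
L(r, w) = -2 (L(r, w) = -4/2 = -2*1 = -2)
t(c) = 1/(-2 + c) (t(c) = 1/(c - 2) = 1/(-2 + c))
p(l) = -2 + 2*l/(-78 + l) (p(l) = -2 + (l + l)/(l - 78) = -2 + (2*l)/(-78 + l) = -2 + 2*l/(-78 + l))
2115/p(t(-4)) = 2115/((156/(-78 + 1/(-2 - 4)))) = 2115/((156/(-78 + 1/(-6)))) = 2115/((156/(-78 - ⅙))) = 2115/((156/(-469/6))) = 2115/((156*(-6/469))) = 2115/(-936/469) = 2115*(-469/936) = -110215/104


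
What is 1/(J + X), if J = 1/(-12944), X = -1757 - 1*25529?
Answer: -12944/353189985 ≈ -3.6649e-5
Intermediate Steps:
X = -27286 (X = -1757 - 25529 = -27286)
J = -1/12944 ≈ -7.7256e-5
1/(J + X) = 1/(-1/12944 - 27286) = 1/(-353189985/12944) = -12944/353189985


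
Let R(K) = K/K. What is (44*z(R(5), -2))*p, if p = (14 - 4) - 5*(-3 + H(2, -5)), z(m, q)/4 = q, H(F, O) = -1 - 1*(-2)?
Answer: -7040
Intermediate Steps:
H(F, O) = 1 (H(F, O) = -1 + 2 = 1)
R(K) = 1
z(m, q) = 4*q
p = 20 (p = (14 - 4) - 5*(-3 + 1) = 10 - 5*(-2) = 10 + 10 = 20)
(44*z(R(5), -2))*p = (44*(4*(-2)))*20 = (44*(-8))*20 = -352*20 = -7040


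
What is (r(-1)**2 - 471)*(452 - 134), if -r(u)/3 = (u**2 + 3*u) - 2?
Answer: -103986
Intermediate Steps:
r(u) = 6 - 9*u - 3*u**2 (r(u) = -3*((u**2 + 3*u) - 2) = -3*(-2 + u**2 + 3*u) = 6 - 9*u - 3*u**2)
(r(-1)**2 - 471)*(452 - 134) = ((6 - 9*(-1) - 3*(-1)**2)**2 - 471)*(452 - 134) = ((6 + 9 - 3*1)**2 - 471)*318 = ((6 + 9 - 3)**2 - 471)*318 = (12**2 - 471)*318 = (144 - 471)*318 = -327*318 = -103986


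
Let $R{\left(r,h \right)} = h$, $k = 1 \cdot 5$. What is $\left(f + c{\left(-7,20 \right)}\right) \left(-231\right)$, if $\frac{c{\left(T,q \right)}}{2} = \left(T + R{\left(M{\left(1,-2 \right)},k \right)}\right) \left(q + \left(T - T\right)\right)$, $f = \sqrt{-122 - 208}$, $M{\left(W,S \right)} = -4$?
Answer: $18480 - 231 i \sqrt{330} \approx 18480.0 - 4196.3 i$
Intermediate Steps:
$k = 5$
$f = i \sqrt{330}$ ($f = \sqrt{-330} = i \sqrt{330} \approx 18.166 i$)
$c{\left(T,q \right)} = 2 q \left(5 + T\right)$ ($c{\left(T,q \right)} = 2 \left(T + 5\right) \left(q + \left(T - T\right)\right) = 2 \left(5 + T\right) \left(q + 0\right) = 2 \left(5 + T\right) q = 2 q \left(5 + T\right)$)
$\left(f + c{\left(-7,20 \right)}\right) \left(-231\right) = \left(i \sqrt{330} + 2 \cdot 20 \left(5 - 7\right)\right) \left(-231\right) = \left(i \sqrt{330} + 2 \cdot 20 \left(-2\right)\right) \left(-231\right) = \left(i \sqrt{330} - 80\right) \left(-231\right) = \left(-80 + i \sqrt{330}\right) \left(-231\right) = 18480 - 231 i \sqrt{330}$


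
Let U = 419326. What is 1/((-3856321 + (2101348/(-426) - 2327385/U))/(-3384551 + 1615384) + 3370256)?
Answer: 2225573164326/7500756167887929193 ≈ 2.9671e-7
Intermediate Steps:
1/((-3856321 + (2101348/(-426) - 2327385/U))/(-3384551 + 1615384) + 3370256) = 1/((-3856321 + (2101348/(-426) - 2327385/419326))/(-3384551 + 1615384) + 3370256) = 1/((-3856321 + (2101348*(-1/426) - 2327385*1/419326))/(-1769167) + 3370256) = 1/((-3856321 + (-1050674/213 - 2327385/419326))*(-1/1769167) + 3370256) = 1/((-3856321 - 6212262799/1257978)*(-1/1769167) + 3370256) = 1/(-4857379241737/1257978*(-1/1769167) + 3370256) = 1/(4857379241737/2225573164326 + 3370256) = 1/(7500756167887929193/2225573164326) = 2225573164326/7500756167887929193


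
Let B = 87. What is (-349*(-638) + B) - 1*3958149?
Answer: -3735400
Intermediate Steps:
(-349*(-638) + B) - 1*3958149 = (-349*(-638) + 87) - 1*3958149 = (222662 + 87) - 3958149 = 222749 - 3958149 = -3735400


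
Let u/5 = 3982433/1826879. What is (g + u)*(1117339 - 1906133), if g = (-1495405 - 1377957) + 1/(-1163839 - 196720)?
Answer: 5633515039919943039906844/2485576665361 ≈ 2.2665e+12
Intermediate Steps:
g = -3909378529359/1360559 (g = -2873362 + 1/(-1360559) = -2873362 - 1/1360559 = -3909378529359/1360559 ≈ -2.8734e+6)
u = 19912165/1826879 (u = 5*(3982433/1826879) = 19912165/1826879 ≈ 10.900)
(g + u)*(1117339 - 1906133) = (-3909378529359/1360559 + 19912165/1826879)*(1117339 - 1906133) = -7141934446661540326/2485576665361*(-788794) = 5633515039919943039906844/2485576665361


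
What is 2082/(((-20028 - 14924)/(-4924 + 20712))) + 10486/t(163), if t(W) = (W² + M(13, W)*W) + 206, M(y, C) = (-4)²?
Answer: -120683850407/128374327 ≈ -940.09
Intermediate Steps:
M(y, C) = 16
t(W) = 206 + W² + 16*W (t(W) = (W² + 16*W) + 206 = 206 + W² + 16*W)
2082/(((-20028 - 14924)/(-4924 + 20712))) + 10486/t(163) = 2082/(((-20028 - 14924)/(-4924 + 20712))) + 10486/(206 + 163² + 16*163) = 2082/((-34952/15788)) + 10486/(206 + 26569 + 2608) = 2082/((-34952*1/15788)) + 10486/29383 = 2082/(-8738/3947) + 10486*(1/29383) = 2082*(-3947/8738) + 10486/29383 = -4108827/4369 + 10486/29383 = -120683850407/128374327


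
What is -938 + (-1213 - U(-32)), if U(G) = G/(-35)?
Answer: -75317/35 ≈ -2151.9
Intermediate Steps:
U(G) = -G/35 (U(G) = G*(-1/35) = -G/35)
-938 + (-1213 - U(-32)) = -938 + (-1213 - (-1)*(-32)/35) = -938 + (-1213 - 1*32/35) = -938 + (-1213 - 32/35) = -938 - 42487/35 = -75317/35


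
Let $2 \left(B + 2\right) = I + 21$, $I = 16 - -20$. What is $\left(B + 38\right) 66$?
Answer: $4257$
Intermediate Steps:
$I = 36$ ($I = 16 + 20 = 36$)
$B = \frac{53}{2}$ ($B = -2 + \frac{36 + 21}{2} = -2 + \frac{1}{2} \cdot 57 = -2 + \frac{57}{2} = \frac{53}{2} \approx 26.5$)
$\left(B + 38\right) 66 = \left(\frac{53}{2} + 38\right) 66 = \frac{129}{2} \cdot 66 = 4257$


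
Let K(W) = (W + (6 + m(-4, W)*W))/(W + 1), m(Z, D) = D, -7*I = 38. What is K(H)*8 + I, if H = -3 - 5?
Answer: -534/7 ≈ -76.286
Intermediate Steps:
I = -38/7 (I = -⅐*38 = -38/7 ≈ -5.4286)
H = -8
K(W) = (6 + W + W²)/(1 + W) (K(W) = (W + (6 + W*W))/(W + 1) = (W + (6 + W²))/(1 + W) = (6 + W + W²)/(1 + W))
K(H)*8 + I = ((6 - 8 + (-8)²)/(1 - 8))*8 - 38/7 = ((6 - 8 + 64)/(-7))*8 - 38/7 = -⅐*62*8 - 38/7 = -62/7*8 - 38/7 = -496/7 - 38/7 = -534/7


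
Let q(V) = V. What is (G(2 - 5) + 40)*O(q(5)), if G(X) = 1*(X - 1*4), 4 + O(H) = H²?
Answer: 693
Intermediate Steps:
O(H) = -4 + H²
G(X) = -4 + X (G(X) = 1*(X - 4) = 1*(-4 + X) = -4 + X)
(G(2 - 5) + 40)*O(q(5)) = ((-4 + (2 - 5)) + 40)*(-4 + 5²) = ((-4 - 3) + 40)*(-4 + 25) = (-7 + 40)*21 = 33*21 = 693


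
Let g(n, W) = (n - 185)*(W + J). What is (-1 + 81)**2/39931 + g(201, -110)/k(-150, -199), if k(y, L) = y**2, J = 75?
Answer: 6081932/44922375 ≈ 0.13539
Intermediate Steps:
g(n, W) = (-185 + n)*(75 + W) (g(n, W) = (n - 185)*(W + 75) = (-185 + n)*(75 + W))
(-1 + 81)**2/39931 + g(201, -110)/k(-150, -199) = (-1 + 81)**2/39931 + (-13875 - 185*(-110) + 75*201 - 110*201)/((-150)**2) = 80**2*(1/39931) + (-13875 + 20350 + 15075 - 22110)/22500 = 6400*(1/39931) - 560*1/22500 = 6400/39931 - 28/1125 = 6081932/44922375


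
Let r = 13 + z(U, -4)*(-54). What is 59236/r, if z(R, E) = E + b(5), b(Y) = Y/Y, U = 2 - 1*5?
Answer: 59236/175 ≈ 338.49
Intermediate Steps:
U = -3 (U = 2 - 5 = -3)
b(Y) = 1
z(R, E) = 1 + E (z(R, E) = E + 1 = 1 + E)
r = 175 (r = 13 + (1 - 4)*(-54) = 13 - 3*(-54) = 13 + 162 = 175)
59236/r = 59236/175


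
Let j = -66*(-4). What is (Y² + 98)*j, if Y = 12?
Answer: 63888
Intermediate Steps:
j = 264
(Y² + 98)*j = (12² + 98)*264 = (144 + 98)*264 = 242*264 = 63888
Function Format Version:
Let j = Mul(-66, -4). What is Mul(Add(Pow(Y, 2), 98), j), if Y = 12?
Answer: 63888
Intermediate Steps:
j = 264
Mul(Add(Pow(Y, 2), 98), j) = Mul(Add(Pow(12, 2), 98), 264) = Mul(Add(144, 98), 264) = Mul(242, 264) = 63888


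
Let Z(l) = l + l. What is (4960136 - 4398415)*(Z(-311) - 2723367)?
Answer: -1530121825069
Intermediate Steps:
Z(l) = 2*l
(4960136 - 4398415)*(Z(-311) - 2723367) = (4960136 - 4398415)*(2*(-311) - 2723367) = 561721*(-622 - 2723367) = 561721*(-2723989) = -1530121825069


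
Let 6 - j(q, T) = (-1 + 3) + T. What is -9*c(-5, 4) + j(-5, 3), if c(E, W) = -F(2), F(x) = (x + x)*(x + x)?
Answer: 145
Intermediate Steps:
j(q, T) = 4 - T (j(q, T) = 6 - ((-1 + 3) + T) = 6 - (2 + T) = 6 + (-2 - T) = 4 - T)
F(x) = 4*x**2 (F(x) = (2*x)*(2*x) = 4*x**2)
c(E, W) = -16 (c(E, W) = -4*2**2 = -4*4 = -1*16 = -16)
-9*c(-5, 4) + j(-5, 3) = -9*(-16) + (4 - 1*3) = 144 + (4 - 3) = 144 + 1 = 145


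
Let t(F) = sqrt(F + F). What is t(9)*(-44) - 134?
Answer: -134 - 132*sqrt(2) ≈ -320.68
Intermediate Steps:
t(F) = sqrt(2)*sqrt(F) (t(F) = sqrt(2*F) = sqrt(2)*sqrt(F))
t(9)*(-44) - 134 = (sqrt(2)*sqrt(9))*(-44) - 134 = (sqrt(2)*3)*(-44) - 134 = (3*sqrt(2))*(-44) - 134 = -132*sqrt(2) - 134 = -134 - 132*sqrt(2)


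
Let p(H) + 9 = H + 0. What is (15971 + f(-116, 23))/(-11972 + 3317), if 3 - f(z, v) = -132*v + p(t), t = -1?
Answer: -1268/577 ≈ -2.1976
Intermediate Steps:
p(H) = -9 + H (p(H) = -9 + (H + 0) = -9 + H)
f(z, v) = 13 + 132*v (f(z, v) = 3 - (-132*v + (-9 - 1)) = 3 - (-132*v - 10) = 3 - (-10 - 132*v) = 3 + (10 + 132*v) = 13 + 132*v)
(15971 + f(-116, 23))/(-11972 + 3317) = (15971 + (13 + 132*23))/(-11972 + 3317) = (15971 + (13 + 3036))/(-8655) = (15971 + 3049)*(-1/8655) = 19020*(-1/8655) = -1268/577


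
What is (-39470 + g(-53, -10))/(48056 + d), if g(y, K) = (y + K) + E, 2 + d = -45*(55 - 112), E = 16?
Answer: -39517/50619 ≈ -0.78067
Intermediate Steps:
d = 2563 (d = -2 - 45*(55 - 112) = -2 - 45*(-57) = -2 + 2565 = 2563)
g(y, K) = 16 + K + y (g(y, K) = (y + K) + 16 = (K + y) + 16 = 16 + K + y)
(-39470 + g(-53, -10))/(48056 + d) = (-39470 + (16 - 10 - 53))/(48056 + 2563) = (-39470 - 47)/50619 = -39517*1/50619 = -39517/50619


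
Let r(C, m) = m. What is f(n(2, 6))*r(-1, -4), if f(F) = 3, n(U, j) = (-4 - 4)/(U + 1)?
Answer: -12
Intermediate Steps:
n(U, j) = -8/(1 + U)
f(n(2, 6))*r(-1, -4) = 3*(-4) = -12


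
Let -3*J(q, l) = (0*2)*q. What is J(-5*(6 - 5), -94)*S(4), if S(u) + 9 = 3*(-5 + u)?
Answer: 0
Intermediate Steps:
J(q, l) = 0 (J(q, l) = -0*2*q/3 = -0*q = -1/3*0 = 0)
S(u) = -24 + 3*u (S(u) = -9 + 3*(-5 + u) = -9 + (-15 + 3*u) = -24 + 3*u)
J(-5*(6 - 5), -94)*S(4) = 0*(-24 + 3*4) = 0*(-24 + 12) = 0*(-12) = 0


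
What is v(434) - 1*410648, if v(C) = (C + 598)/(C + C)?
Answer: -89110358/217 ≈ -4.1065e+5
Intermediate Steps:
v(C) = (598 + C)/(2*C) (v(C) = (598 + C)/((2*C)) = (598 + C)*(1/(2*C)) = (598 + C)/(2*C))
v(434) - 1*410648 = (½)*(598 + 434)/434 - 1*410648 = (½)*(1/434)*1032 - 410648 = 258/217 - 410648 = -89110358/217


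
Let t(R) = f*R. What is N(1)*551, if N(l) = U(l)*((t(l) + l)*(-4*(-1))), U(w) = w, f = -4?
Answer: -6612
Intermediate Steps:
t(R) = -4*R
N(l) = -12*l² (N(l) = l*((-4*l + l)*(-4*(-1))) = l*(-3*l*4) = l*(-12*l) = -12*l²)
N(1)*551 = -12*1²*551 = -12*1*551 = -12*551 = -6612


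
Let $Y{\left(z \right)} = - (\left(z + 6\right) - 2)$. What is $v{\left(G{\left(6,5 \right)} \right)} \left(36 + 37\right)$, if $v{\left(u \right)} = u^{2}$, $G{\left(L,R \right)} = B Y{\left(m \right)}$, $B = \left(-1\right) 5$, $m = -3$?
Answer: $1825$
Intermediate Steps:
$B = -5$
$Y{\left(z \right)} = -4 - z$ ($Y{\left(z \right)} = - (\left(6 + z\right) - 2) = - (4 + z) = -4 - z$)
$G{\left(L,R \right)} = 5$ ($G{\left(L,R \right)} = - 5 \left(-4 - -3\right) = - 5 \left(-4 + 3\right) = \left(-5\right) \left(-1\right) = 5$)
$v{\left(G{\left(6,5 \right)} \right)} \left(36 + 37\right) = 5^{2} \left(36 + 37\right) = 25 \cdot 73 = 1825$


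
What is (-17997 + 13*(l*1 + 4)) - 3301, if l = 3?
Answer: -21207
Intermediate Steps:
(-17997 + 13*(l*1 + 4)) - 3301 = (-17997 + 13*(3*1 + 4)) - 3301 = (-17997 + 13*(3 + 4)) - 3301 = (-17997 + 13*7) - 3301 = (-17997 + 91) - 3301 = -17906 - 3301 = -21207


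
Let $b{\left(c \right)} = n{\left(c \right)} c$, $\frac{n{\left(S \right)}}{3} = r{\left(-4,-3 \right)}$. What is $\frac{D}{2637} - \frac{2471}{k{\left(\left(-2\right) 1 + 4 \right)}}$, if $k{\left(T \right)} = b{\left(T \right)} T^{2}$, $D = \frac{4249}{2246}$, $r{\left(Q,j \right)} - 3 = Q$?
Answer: $\frac{2439183103}{23690808} \approx 102.96$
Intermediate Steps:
$r{\left(Q,j \right)} = 3 + Q$
$n{\left(S \right)} = -3$ ($n{\left(S \right)} = 3 \left(3 - 4\right) = 3 \left(-1\right) = -3$)
$D = \frac{4249}{2246}$ ($D = 4249 \cdot \frac{1}{2246} = \frac{4249}{2246} \approx 1.8918$)
$b{\left(c \right)} = - 3 c$
$k{\left(T \right)} = - 3 T^{3}$ ($k{\left(T \right)} = - 3 T T^{2} = - 3 T^{3}$)
$\frac{D}{2637} - \frac{2471}{k{\left(\left(-2\right) 1 + 4 \right)}} = \frac{4249}{2246 \cdot 2637} - \frac{2471}{\left(-3\right) \left(\left(-2\right) 1 + 4\right)^{3}} = \frac{4249}{2246} \cdot \frac{1}{2637} - \frac{2471}{\left(-3\right) \left(-2 + 4\right)^{3}} = \frac{4249}{5922702} - \frac{2471}{\left(-3\right) 2^{3}} = \frac{4249}{5922702} - \frac{2471}{\left(-3\right) 8} = \frac{4249}{5922702} - \frac{2471}{-24} = \frac{4249}{5922702} - - \frac{2471}{24} = \frac{4249}{5922702} + \frac{2471}{24} = \frac{2439183103}{23690808}$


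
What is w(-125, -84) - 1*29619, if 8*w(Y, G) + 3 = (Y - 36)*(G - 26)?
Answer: -219245/8 ≈ -27406.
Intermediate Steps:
w(Y, G) = -3/8 + (-36 + Y)*(-26 + G)/8 (w(Y, G) = -3/8 + ((Y - 36)*(G - 26))/8 = -3/8 + ((-36 + Y)*(-26 + G))/8 = -3/8 + (-36 + Y)*(-26 + G)/8)
w(-125, -84) - 1*29619 = (933/8 - 13/4*(-125) - 9/2*(-84) + (⅛)*(-84)*(-125)) - 1*29619 = (933/8 + 1625/4 + 378 + 2625/2) - 29619 = 17707/8 - 29619 = -219245/8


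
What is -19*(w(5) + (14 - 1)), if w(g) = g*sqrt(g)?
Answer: -247 - 95*sqrt(5) ≈ -459.43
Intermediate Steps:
w(g) = g**(3/2)
-19*(w(5) + (14 - 1)) = -19*(5**(3/2) + (14 - 1)) = -19*(5*sqrt(5) + 13) = -19*(13 + 5*sqrt(5)) = -247 - 95*sqrt(5)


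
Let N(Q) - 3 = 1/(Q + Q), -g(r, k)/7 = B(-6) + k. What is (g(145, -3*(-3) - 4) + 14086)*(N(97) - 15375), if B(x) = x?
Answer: -42027679531/194 ≈ -2.1664e+8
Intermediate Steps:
g(r, k) = 42 - 7*k (g(r, k) = -7*(-6 + k) = 42 - 7*k)
N(Q) = 3 + 1/(2*Q) (N(Q) = 3 + 1/(Q + Q) = 3 + 1/(2*Q))
(g(145, -3*(-3) - 4) + 14086)*(N(97) - 15375) = ((42 - 7*(-3*(-3) - 4)) + 14086)*((3 + (½)/97) - 15375) = ((42 - 7*(9 - 4)) + 14086)*((3 + (½)*(1/97)) - 15375) = ((42 - 7*5) + 14086)*((3 + 1/194) - 15375) = ((42 - 35) + 14086)*(583/194 - 15375) = (7 + 14086)*(-2982167/194) = 14093*(-2982167/194) = -42027679531/194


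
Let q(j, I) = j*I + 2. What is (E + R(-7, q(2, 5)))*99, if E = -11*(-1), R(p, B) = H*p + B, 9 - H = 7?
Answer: 891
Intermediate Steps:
H = 2 (H = 9 - 1*7 = 9 - 7 = 2)
q(j, I) = 2 + I*j (q(j, I) = I*j + 2 = 2 + I*j)
R(p, B) = B + 2*p (R(p, B) = 2*p + B = B + 2*p)
E = 11
(E + R(-7, q(2, 5)))*99 = (11 + ((2 + 5*2) + 2*(-7)))*99 = (11 + ((2 + 10) - 14))*99 = (11 + (12 - 14))*99 = (11 - 2)*99 = 9*99 = 891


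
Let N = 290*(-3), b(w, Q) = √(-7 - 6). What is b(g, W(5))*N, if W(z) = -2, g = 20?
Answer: -870*I*√13 ≈ -3136.8*I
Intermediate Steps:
b(w, Q) = I*√13 (b(w, Q) = √(-13) = I*√13)
N = -870
b(g, W(5))*N = (I*√13)*(-870) = -870*I*√13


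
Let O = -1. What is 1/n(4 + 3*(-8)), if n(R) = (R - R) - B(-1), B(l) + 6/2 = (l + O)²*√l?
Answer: 3/25 + 4*I/25 ≈ 0.12 + 0.16*I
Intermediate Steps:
B(l) = -3 + √l*(-1 + l)² (B(l) = -3 + (l - 1)²*√l = -3 + (-1 + l)²*√l = -3 + √l*(-1 + l)²)
n(R) = 3 - 4*I (n(R) = (R - R) - (-3 + √(-1)*(-1 - 1)²) = 0 - (-3 + I*(-2)²) = 0 - (-3 + I*4) = 0 - (-3 + 4*I) = 0 + (3 - 4*I) = 3 - 4*I)
1/n(4 + 3*(-8)) = 1/(3 - 4*I) = (3 + 4*I)/25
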